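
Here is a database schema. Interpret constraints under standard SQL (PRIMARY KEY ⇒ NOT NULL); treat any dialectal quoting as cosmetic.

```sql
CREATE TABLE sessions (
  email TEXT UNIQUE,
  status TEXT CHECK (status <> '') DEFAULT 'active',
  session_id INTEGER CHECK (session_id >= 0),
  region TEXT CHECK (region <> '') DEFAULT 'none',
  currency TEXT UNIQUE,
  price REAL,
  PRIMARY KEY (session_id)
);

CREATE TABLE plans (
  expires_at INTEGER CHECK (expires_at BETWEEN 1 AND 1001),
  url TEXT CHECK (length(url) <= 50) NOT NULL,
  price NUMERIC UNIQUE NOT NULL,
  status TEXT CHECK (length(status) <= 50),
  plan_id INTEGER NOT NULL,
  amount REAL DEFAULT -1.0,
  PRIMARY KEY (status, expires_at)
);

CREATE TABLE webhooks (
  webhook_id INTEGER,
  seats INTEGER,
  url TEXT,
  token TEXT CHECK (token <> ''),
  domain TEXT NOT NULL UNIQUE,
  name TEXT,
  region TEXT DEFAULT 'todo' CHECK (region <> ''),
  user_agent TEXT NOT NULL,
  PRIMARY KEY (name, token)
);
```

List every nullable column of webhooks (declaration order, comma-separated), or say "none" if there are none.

- webhook_id: no NOT NULL constraint applies → nullable.
- seats: no NOT NULL constraint applies → nullable.
- url: no NOT NULL constraint applies → nullable.
- token: part of the PRIMARY KEY, which implies NOT NULL → not nullable.
- domain: declared NOT NULL → not nullable.
- name: part of the PRIMARY KEY, which implies NOT NULL → not nullable.
- region: CHECK does not forbid NULL (a CHECK constraint passes when its expression is NULL) → nullable.
- user_agent: declared NOT NULL → not nullable.

webhook_id, seats, url, region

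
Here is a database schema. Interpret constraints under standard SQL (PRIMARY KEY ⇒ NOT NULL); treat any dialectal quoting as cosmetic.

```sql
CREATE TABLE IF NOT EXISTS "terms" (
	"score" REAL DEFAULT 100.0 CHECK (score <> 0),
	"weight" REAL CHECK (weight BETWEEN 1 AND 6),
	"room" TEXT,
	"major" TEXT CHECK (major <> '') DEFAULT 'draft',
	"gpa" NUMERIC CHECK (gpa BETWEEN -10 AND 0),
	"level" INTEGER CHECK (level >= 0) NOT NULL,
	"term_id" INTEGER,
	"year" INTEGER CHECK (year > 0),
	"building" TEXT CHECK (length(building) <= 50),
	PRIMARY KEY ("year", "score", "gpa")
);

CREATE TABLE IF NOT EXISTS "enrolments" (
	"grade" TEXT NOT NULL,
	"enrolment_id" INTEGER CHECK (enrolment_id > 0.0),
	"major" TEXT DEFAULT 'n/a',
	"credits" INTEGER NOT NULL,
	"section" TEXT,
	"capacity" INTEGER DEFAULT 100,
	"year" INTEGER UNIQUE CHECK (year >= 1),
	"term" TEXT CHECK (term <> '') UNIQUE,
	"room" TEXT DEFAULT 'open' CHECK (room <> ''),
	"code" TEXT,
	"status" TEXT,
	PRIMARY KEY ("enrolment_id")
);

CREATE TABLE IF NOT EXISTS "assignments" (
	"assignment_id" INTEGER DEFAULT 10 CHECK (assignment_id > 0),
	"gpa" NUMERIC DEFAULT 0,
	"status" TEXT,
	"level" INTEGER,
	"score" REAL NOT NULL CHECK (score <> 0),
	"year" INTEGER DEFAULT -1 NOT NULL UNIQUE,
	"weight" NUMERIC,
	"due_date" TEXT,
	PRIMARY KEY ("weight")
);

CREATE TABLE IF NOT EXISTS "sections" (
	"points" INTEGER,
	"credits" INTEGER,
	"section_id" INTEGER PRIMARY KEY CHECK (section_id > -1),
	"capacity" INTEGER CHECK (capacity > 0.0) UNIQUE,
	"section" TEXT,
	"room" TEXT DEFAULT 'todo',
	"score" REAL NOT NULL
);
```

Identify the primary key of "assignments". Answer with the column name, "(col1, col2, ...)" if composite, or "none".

weight is declared PRIMARY KEY as a table-level PRIMARY KEY clause.

weight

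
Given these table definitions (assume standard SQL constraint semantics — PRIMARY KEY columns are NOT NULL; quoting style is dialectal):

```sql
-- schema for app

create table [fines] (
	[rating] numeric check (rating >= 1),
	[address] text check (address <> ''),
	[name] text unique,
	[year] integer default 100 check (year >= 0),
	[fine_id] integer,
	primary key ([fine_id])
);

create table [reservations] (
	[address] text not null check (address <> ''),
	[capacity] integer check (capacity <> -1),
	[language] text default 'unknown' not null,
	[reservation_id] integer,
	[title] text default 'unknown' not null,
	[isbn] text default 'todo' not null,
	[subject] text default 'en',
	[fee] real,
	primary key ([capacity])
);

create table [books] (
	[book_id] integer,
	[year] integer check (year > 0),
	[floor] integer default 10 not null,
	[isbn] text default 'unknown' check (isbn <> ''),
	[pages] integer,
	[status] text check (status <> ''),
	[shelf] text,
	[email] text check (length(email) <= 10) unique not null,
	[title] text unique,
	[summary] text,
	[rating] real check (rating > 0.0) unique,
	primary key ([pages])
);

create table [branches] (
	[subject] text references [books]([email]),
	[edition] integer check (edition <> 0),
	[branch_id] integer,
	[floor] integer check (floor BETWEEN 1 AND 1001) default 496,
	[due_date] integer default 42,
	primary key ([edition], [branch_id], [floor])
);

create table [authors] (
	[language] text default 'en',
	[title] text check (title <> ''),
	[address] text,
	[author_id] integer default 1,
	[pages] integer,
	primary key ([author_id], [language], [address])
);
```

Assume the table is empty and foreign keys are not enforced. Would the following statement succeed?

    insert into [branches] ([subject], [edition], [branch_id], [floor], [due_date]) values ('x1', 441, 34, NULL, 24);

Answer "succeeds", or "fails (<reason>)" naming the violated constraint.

floor is explicitly set to NULL, but floor is part of the PRIMARY KEY (implied NOT NULL).

fails (NOT NULL on floor)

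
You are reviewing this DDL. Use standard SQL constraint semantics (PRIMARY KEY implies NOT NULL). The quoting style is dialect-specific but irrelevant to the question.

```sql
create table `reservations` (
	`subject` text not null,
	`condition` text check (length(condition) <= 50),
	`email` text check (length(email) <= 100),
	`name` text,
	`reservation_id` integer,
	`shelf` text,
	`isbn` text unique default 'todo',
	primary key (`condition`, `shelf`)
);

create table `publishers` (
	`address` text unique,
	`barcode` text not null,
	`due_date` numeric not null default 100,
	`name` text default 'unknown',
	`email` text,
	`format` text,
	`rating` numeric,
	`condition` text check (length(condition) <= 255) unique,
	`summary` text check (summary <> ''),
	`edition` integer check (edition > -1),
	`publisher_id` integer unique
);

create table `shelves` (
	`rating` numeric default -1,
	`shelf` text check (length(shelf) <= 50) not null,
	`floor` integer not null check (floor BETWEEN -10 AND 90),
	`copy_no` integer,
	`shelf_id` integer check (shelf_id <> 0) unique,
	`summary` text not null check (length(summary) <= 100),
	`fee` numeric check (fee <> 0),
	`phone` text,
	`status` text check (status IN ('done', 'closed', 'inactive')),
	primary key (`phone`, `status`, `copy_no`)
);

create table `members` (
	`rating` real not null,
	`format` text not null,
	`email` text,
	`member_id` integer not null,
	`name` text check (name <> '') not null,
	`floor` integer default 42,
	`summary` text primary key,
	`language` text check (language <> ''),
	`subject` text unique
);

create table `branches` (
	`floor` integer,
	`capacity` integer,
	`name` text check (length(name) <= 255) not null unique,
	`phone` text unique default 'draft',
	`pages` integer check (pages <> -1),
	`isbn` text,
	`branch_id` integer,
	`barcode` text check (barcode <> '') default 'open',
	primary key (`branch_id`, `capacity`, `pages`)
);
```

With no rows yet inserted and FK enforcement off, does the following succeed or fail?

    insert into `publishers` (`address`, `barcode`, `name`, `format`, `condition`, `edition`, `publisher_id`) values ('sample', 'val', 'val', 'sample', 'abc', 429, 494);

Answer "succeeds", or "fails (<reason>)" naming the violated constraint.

succeeds

NOT NULL columns: barcode is supplied; due_date defaults to 100.
CHECK constraints: 'abc' satisfies (length(condition) <= 255); 429 satisfies (edition > -1).
No constraint is violated.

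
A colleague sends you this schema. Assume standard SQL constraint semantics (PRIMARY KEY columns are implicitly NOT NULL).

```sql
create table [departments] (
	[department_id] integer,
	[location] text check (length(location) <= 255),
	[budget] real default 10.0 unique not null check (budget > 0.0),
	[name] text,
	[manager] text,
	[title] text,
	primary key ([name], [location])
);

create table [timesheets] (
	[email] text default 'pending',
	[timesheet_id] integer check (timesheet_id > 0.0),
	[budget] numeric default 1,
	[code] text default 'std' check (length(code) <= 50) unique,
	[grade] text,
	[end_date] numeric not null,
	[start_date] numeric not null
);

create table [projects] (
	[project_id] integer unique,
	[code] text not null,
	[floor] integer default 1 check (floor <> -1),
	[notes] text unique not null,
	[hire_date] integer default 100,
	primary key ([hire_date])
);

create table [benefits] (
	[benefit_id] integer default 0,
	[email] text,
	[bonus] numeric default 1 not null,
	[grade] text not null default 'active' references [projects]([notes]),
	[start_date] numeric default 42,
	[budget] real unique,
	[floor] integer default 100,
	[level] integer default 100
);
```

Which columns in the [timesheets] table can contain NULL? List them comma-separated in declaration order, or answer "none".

email, timesheet_id, budget, code, grade

- email: DEFAULT only fills an omitted column; an explicit NULL is still allowed → nullable.
- timesheet_id: CHECK does not forbid NULL (a CHECK constraint passes when its expression is NULL) → nullable.
- budget: DEFAULT only fills an omitted column; an explicit NULL is still allowed → nullable.
- code: CHECK does not forbid NULL (a CHECK constraint passes when its expression is NULL) → nullable.
- grade: no NOT NULL constraint applies → nullable.
- end_date: declared NOT NULL → not nullable.
- start_date: declared NOT NULL → not nullable.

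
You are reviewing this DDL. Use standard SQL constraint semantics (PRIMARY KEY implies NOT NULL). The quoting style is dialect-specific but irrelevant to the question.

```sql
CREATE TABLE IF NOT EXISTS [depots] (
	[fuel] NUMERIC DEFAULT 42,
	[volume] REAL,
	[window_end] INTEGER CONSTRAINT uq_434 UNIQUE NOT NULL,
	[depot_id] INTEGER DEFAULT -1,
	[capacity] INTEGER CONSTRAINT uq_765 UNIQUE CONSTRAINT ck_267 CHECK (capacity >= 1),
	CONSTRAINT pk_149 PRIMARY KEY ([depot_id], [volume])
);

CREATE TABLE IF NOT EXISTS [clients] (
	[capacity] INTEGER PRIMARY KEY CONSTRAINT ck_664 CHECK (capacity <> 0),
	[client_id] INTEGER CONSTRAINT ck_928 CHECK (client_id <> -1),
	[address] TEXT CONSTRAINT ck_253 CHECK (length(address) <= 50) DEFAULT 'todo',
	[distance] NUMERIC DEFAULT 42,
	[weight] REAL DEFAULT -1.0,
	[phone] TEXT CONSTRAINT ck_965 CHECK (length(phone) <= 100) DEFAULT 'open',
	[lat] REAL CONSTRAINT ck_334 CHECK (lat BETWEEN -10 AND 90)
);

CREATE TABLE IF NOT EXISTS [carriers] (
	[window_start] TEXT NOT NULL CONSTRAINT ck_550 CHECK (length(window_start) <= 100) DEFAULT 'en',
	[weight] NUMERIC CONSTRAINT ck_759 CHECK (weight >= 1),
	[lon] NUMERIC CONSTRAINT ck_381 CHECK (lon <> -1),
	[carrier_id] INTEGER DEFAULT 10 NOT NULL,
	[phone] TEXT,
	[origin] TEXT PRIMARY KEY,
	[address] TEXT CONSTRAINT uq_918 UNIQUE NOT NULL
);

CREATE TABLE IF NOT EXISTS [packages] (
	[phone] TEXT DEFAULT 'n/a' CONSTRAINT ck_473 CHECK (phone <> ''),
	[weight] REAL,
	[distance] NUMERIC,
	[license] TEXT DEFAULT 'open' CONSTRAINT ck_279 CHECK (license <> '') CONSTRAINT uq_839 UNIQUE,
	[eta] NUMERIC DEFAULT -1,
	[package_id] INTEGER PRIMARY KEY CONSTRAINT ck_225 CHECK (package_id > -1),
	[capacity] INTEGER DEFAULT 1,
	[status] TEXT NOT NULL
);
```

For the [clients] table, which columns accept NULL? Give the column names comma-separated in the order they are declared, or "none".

client_id, address, distance, weight, phone, lat

- capacity: part of the PRIMARY KEY, which implies NOT NULL → not nullable.
- client_id: CHECK does not forbid NULL (a CHECK constraint passes when its expression is NULL) → nullable.
- address: CHECK does not forbid NULL (a CHECK constraint passes when its expression is NULL) → nullable.
- distance: DEFAULT only fills an omitted column; an explicit NULL is still allowed → nullable.
- weight: DEFAULT only fills an omitted column; an explicit NULL is still allowed → nullable.
- phone: CHECK does not forbid NULL (a CHECK constraint passes when its expression is NULL) → nullable.
- lat: CHECK does not forbid NULL (a CHECK constraint passes when its expression is NULL) → nullable.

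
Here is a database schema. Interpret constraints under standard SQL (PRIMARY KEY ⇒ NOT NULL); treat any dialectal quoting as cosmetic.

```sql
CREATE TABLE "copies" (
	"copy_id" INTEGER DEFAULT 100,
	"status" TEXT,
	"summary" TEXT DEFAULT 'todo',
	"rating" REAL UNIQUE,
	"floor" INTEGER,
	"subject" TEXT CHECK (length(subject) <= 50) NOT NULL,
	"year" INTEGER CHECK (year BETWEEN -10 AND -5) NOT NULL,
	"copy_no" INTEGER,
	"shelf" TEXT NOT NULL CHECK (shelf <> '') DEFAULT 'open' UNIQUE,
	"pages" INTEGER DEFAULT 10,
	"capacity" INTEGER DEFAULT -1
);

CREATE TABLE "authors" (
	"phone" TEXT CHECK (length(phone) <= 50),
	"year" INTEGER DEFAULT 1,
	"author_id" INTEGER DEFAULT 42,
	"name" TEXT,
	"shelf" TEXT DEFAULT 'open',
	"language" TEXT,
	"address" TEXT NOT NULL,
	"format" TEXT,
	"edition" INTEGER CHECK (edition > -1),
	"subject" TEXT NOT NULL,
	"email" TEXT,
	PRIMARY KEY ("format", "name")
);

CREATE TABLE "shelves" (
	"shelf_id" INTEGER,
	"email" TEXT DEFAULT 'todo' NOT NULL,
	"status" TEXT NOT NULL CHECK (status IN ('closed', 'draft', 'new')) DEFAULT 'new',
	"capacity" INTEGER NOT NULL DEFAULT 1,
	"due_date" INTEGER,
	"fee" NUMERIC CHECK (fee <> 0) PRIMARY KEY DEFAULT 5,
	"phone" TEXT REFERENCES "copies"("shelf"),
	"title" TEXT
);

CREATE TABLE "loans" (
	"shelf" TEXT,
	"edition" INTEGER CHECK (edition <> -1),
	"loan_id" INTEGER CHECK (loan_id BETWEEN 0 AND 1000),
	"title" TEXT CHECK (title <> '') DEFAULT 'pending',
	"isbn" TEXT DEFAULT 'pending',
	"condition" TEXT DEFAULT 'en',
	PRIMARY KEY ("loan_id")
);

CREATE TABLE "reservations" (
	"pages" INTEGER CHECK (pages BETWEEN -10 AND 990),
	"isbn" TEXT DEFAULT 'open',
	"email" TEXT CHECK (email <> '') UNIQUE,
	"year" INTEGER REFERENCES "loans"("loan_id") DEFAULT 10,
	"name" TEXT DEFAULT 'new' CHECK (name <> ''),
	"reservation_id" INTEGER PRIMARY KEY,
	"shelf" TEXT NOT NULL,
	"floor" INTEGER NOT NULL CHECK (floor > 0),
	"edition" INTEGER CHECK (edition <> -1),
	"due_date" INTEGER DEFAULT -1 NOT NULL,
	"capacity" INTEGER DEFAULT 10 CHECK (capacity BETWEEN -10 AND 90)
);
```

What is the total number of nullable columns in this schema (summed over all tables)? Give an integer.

31

copies: 8 nullable (copy_id, status, summary, rating, floor, copy_no, pages, capacity — PK none and explicit NOT NULL columns excluded).
authors: 7 nullable (phone, year, author_id, shelf, language, edition, email — PK (format, name) and explicit NOT NULL columns excluded).
shelves: 4 nullable (shelf_id, due_date, phone, title — PK (fee) and explicit NOT NULL columns excluded).
loans: 5 nullable (shelf, edition, title, isbn, condition — PK (loan_id) and explicit NOT NULL columns excluded).
reservations: 7 nullable (pages, isbn, email, year, name, edition, capacity — PK (reservation_id) and explicit NOT NULL columns excluded).
Total: 8 + 7 + 4 + 5 + 7 = 31.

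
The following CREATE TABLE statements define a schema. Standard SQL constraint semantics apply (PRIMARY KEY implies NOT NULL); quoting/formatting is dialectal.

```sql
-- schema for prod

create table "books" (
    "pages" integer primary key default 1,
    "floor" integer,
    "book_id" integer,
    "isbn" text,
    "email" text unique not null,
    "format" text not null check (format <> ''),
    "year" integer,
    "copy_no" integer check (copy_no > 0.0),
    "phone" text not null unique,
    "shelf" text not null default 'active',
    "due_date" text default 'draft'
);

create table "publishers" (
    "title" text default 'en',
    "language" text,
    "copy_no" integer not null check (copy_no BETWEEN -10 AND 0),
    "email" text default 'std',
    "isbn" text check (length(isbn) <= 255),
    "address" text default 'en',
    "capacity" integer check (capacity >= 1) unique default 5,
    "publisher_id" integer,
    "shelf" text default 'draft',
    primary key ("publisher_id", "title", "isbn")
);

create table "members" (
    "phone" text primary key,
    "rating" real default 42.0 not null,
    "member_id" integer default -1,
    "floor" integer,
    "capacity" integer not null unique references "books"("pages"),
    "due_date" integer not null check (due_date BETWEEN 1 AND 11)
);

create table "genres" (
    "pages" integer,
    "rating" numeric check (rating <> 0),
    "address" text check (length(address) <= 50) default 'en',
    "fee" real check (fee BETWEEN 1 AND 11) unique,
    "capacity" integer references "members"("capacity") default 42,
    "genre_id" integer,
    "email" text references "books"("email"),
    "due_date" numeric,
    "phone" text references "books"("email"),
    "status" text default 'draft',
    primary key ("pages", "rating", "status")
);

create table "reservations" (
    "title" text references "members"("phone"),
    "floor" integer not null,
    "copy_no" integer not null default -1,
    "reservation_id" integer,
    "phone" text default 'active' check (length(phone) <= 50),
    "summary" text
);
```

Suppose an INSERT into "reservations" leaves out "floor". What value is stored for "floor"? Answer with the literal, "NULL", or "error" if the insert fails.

floor has no DEFAULT clause.
Omitting it would insert NULL, but it is declared NOT NULL, so the INSERT fails.

error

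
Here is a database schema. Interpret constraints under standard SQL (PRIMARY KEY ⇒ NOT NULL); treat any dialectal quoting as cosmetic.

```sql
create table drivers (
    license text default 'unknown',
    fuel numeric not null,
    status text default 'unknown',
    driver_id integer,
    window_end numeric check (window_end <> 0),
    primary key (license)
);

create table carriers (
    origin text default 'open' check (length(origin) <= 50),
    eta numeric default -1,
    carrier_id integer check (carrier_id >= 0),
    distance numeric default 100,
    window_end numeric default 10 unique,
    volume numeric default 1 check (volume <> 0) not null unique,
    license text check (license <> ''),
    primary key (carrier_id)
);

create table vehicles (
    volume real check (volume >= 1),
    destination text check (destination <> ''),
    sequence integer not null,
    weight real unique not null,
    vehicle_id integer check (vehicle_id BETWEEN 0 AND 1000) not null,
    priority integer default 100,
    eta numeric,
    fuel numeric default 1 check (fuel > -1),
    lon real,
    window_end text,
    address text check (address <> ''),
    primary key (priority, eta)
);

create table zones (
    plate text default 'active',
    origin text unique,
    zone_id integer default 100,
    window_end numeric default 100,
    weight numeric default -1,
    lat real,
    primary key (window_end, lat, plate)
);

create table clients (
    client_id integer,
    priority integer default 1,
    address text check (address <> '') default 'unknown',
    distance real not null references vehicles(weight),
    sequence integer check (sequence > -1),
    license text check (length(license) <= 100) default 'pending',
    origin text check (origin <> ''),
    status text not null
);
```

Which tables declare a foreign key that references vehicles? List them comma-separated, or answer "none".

- clients.distance references vehicles(weight).

clients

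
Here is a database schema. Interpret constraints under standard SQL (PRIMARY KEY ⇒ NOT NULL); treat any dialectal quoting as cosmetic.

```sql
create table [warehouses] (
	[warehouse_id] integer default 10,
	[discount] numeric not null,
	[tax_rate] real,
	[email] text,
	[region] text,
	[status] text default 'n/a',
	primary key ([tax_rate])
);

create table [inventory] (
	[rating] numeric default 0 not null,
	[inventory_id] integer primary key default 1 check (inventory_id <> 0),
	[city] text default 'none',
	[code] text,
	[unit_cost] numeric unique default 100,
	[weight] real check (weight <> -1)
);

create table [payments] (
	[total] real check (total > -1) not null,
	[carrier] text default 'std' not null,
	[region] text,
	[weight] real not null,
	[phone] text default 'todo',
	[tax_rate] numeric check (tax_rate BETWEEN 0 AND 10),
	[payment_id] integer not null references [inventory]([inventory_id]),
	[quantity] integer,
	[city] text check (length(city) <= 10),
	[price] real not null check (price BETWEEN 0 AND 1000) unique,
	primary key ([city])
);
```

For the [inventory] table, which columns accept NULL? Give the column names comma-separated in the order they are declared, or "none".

city, code, unit_cost, weight

- rating: declared NOT NULL → not nullable.
- inventory_id: part of the PRIMARY KEY, which implies NOT NULL → not nullable.
- city: DEFAULT only fills an omitted column; an explicit NULL is still allowed → nullable.
- code: no NOT NULL constraint applies → nullable.
- unit_cost: UNIQUE does not imply NOT NULL → nullable.
- weight: CHECK does not forbid NULL (a CHECK constraint passes when its expression is NULL) → nullable.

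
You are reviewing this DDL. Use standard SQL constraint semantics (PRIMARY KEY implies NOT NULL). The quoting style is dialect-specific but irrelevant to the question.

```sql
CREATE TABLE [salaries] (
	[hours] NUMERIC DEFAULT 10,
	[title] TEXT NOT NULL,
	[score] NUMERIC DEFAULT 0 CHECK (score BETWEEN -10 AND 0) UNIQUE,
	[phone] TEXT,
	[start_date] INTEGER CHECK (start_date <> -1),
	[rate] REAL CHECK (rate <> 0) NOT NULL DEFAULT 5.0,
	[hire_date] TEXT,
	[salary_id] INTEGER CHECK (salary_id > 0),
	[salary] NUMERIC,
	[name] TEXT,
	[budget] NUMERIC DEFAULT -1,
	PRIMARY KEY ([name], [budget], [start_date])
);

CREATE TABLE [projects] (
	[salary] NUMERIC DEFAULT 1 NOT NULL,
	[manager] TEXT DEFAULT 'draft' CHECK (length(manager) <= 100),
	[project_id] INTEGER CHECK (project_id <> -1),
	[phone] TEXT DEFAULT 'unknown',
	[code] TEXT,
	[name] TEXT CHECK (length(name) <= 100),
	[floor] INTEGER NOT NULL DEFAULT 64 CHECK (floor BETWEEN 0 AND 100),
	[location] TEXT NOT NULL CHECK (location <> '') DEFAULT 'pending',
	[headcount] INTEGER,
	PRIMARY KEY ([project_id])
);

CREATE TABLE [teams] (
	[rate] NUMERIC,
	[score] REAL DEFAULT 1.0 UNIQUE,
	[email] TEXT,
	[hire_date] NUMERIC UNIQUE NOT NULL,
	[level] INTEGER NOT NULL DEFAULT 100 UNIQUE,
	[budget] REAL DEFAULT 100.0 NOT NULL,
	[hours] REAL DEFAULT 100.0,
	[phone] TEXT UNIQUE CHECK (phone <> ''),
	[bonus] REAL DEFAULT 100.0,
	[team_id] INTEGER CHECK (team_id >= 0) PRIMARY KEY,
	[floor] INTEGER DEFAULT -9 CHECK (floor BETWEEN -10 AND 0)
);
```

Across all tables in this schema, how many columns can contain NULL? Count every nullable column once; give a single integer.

18

salaries: 6 nullable (hours, score, phone, hire_date, salary_id, salary — PK (name, budget, start_date) and explicit NOT NULL columns excluded).
projects: 5 nullable (manager, phone, code, name, headcount — PK (project_id) and explicit NOT NULL columns excluded).
teams: 7 nullable (rate, score, email, hours, phone, bonus, floor — PK (team_id) and explicit NOT NULL columns excluded).
Total: 6 + 5 + 7 = 18.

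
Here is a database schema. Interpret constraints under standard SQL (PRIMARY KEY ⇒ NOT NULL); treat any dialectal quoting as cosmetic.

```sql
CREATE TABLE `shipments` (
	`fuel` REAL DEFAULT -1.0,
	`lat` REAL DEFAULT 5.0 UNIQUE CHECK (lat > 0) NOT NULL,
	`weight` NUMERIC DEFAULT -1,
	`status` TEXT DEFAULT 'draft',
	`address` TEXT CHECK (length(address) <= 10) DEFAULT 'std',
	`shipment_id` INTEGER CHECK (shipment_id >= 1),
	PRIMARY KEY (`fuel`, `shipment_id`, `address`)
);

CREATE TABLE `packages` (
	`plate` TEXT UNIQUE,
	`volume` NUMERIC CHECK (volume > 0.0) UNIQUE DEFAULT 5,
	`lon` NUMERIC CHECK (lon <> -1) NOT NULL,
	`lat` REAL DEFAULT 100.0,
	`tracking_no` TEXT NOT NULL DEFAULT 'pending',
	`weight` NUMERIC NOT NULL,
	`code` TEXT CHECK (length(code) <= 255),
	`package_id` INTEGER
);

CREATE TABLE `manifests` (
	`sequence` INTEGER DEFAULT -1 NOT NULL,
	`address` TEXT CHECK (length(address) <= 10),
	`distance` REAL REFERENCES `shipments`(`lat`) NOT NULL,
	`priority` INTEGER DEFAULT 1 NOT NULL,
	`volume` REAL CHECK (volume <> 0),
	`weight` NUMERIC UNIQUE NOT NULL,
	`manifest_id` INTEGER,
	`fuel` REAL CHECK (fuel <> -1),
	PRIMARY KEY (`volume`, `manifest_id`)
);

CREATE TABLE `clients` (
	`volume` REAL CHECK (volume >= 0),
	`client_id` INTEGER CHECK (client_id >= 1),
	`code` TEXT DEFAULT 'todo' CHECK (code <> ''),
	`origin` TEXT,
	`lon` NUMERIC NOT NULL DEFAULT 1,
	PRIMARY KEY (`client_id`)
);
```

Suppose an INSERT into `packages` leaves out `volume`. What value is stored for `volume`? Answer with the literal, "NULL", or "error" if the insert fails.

5

volume has an explicit DEFAULT 5.
When the column is omitted from an INSERT, that default is used.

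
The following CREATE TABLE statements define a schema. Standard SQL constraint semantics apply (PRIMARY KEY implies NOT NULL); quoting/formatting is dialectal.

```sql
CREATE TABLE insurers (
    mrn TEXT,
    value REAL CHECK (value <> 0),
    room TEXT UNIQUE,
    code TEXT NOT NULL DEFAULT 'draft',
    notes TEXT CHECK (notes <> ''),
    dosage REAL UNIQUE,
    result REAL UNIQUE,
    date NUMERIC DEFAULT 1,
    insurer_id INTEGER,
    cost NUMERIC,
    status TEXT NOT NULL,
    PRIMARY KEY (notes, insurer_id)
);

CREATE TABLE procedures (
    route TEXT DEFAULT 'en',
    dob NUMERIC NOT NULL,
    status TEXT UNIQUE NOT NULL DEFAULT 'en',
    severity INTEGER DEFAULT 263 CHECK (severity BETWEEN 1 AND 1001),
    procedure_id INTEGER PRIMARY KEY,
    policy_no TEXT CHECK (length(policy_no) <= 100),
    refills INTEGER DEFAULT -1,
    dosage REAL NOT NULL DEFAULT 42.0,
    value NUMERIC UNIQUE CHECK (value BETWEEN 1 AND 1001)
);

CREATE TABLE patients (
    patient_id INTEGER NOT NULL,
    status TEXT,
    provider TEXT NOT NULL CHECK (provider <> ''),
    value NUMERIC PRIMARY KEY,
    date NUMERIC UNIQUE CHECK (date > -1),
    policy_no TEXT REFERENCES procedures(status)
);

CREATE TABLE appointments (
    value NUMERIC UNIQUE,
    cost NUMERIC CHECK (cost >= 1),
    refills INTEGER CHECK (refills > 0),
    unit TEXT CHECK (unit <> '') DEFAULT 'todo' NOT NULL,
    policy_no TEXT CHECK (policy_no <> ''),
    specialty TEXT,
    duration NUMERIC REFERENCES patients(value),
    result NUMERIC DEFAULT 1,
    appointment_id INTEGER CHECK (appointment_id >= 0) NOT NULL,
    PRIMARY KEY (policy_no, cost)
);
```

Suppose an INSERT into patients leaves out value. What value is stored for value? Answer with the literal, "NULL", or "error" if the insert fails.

value has no DEFAULT clause.
Omitting it would insert NULL, but it is part of the PRIMARY KEY, so the INSERT fails.

error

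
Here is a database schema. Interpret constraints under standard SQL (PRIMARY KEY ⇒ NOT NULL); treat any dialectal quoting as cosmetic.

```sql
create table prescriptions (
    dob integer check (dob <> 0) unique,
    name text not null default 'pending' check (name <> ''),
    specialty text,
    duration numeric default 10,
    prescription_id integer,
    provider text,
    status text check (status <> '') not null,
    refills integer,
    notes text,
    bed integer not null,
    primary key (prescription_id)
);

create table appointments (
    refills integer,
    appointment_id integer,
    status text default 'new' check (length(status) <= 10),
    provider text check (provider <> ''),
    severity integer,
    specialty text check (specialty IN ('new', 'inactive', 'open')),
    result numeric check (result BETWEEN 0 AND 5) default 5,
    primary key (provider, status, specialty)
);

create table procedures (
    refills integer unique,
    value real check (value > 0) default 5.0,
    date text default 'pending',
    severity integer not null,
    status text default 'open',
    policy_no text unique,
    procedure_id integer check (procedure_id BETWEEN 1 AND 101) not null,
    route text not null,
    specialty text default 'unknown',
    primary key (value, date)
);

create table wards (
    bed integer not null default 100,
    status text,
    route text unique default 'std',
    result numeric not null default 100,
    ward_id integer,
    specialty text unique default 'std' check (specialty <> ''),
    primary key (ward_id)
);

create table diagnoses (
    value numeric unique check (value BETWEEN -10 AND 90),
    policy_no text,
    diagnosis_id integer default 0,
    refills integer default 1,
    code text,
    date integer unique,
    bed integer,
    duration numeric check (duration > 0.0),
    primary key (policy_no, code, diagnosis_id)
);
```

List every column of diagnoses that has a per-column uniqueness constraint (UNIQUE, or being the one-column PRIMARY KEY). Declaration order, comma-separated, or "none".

- value: declared UNIQUE → unique.
- policy_no: part of a composite PRIMARY KEY — only the tuple is unique, not this column on its own.
- diagnosis_id: part of a composite PRIMARY KEY — only the tuple is unique, not this column on its own.
- refills: no UNIQUE or single-column PK constraint.
- code: part of a composite PRIMARY KEY — only the tuple is unique, not this column on its own.
- date: declared UNIQUE → unique.
- bed: no UNIQUE or single-column PK constraint.
- duration: no UNIQUE or single-column PK constraint.

value, date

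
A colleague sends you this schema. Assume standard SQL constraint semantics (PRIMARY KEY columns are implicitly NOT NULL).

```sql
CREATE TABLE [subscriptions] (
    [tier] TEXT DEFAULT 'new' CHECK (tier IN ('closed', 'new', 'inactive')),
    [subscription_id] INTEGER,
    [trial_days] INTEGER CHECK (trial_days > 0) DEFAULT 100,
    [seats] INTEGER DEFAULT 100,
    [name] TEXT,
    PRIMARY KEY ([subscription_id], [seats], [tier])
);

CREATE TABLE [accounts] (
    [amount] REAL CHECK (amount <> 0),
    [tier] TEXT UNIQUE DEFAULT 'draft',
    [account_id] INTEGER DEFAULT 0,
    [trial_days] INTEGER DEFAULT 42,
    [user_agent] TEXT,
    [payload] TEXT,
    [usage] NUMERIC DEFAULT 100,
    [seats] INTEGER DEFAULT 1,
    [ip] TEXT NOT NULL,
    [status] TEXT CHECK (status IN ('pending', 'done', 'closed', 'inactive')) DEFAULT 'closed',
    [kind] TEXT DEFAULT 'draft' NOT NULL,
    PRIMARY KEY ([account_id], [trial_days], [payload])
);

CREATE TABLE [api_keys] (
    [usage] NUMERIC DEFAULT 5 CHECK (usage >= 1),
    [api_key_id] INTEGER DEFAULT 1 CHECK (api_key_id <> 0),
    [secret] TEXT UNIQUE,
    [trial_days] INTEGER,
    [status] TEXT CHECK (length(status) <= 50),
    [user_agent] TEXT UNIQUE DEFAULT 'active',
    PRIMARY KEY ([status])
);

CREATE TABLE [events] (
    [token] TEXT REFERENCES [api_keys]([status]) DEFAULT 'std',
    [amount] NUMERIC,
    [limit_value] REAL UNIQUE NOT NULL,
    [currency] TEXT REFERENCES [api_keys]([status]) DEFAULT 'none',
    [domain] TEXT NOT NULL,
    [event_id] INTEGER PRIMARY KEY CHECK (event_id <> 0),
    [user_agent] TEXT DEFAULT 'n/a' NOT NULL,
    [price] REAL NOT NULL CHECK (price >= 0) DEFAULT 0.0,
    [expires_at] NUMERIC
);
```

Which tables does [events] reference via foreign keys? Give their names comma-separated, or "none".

api_keys

- token REFERENCES api_keys(status).
- currency REFERENCES api_keys(status).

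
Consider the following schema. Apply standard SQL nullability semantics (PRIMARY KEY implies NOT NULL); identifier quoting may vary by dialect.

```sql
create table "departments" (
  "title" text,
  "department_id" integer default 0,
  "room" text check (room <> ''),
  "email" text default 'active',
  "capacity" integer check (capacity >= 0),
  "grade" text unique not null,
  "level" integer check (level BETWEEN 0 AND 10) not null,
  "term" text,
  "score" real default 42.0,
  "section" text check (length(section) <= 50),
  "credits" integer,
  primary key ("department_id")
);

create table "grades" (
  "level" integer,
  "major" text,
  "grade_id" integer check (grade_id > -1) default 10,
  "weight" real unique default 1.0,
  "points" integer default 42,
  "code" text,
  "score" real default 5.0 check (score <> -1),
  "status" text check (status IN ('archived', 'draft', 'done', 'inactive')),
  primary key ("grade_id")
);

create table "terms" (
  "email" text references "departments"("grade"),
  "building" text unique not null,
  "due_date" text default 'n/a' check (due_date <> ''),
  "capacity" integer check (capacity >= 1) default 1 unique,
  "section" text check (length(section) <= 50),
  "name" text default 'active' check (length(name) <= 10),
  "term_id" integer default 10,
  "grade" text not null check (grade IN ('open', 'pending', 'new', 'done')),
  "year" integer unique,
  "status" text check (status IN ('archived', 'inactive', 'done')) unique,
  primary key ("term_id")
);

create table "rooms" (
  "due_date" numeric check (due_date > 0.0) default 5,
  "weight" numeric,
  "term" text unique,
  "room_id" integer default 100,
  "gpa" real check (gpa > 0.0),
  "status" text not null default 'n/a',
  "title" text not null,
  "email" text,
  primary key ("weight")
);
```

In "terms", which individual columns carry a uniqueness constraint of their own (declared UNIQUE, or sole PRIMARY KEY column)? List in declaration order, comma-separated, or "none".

building, capacity, term_id, year, status

- email: no UNIQUE or single-column PK constraint.
- building: declared UNIQUE → unique.
- due_date: no UNIQUE or single-column PK constraint.
- capacity: declared UNIQUE → unique.
- section: no UNIQUE or single-column PK constraint.
- name: no UNIQUE or single-column PK constraint.
- term_id: single-column PRIMARY KEY → unique.
- grade: no UNIQUE or single-column PK constraint.
- year: declared UNIQUE → unique.
- status: declared UNIQUE → unique.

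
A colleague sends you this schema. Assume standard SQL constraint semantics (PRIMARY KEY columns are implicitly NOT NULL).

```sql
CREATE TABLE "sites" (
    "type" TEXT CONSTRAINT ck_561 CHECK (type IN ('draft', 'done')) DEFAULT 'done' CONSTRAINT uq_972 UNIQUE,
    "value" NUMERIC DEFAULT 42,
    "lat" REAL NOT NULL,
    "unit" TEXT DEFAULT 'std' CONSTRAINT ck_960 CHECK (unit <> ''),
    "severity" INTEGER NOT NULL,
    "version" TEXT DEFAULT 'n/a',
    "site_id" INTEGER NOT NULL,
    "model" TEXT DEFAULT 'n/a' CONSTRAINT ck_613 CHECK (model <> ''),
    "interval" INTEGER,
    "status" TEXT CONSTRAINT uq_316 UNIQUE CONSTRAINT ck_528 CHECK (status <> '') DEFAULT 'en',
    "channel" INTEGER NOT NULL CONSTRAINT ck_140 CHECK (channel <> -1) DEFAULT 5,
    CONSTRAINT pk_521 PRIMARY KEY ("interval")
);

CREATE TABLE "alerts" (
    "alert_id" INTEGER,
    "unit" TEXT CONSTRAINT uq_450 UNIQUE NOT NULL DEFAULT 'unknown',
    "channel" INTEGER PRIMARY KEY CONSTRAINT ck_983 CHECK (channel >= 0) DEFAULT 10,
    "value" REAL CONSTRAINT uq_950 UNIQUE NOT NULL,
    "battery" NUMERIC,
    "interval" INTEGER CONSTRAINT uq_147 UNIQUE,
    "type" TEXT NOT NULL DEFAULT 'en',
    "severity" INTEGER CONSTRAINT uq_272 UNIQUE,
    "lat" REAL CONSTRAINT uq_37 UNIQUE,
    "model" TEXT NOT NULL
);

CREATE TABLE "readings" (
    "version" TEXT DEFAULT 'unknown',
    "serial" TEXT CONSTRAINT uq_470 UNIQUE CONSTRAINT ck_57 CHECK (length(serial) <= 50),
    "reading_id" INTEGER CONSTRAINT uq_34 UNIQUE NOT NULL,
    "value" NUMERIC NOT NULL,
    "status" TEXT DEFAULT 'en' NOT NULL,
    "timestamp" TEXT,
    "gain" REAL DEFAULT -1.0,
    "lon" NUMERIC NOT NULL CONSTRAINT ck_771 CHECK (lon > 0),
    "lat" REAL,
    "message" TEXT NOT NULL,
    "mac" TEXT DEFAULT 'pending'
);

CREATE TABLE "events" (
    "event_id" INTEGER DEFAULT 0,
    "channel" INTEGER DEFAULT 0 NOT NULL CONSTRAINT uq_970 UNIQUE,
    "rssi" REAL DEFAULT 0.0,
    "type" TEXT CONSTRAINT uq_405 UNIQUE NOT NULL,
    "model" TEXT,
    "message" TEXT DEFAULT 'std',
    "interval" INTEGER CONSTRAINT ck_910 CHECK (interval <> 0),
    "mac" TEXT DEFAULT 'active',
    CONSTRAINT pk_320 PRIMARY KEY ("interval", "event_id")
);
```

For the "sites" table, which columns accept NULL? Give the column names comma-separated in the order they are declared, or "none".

- type: CHECK does not forbid NULL (a CHECK constraint passes when its expression is NULL) → nullable.
- value: DEFAULT only fills an omitted column; an explicit NULL is still allowed → nullable.
- lat: declared NOT NULL → not nullable.
- unit: CHECK does not forbid NULL (a CHECK constraint passes when its expression is NULL) → nullable.
- severity: declared NOT NULL → not nullable.
- version: DEFAULT only fills an omitted column; an explicit NULL is still allowed → nullable.
- site_id: declared NOT NULL → not nullable.
- model: CHECK does not forbid NULL (a CHECK constraint passes when its expression is NULL) → nullable.
- interval: part of the PRIMARY KEY, which implies NOT NULL → not nullable.
- status: CHECK does not forbid NULL (a CHECK constraint passes when its expression is NULL) → nullable.
- channel: declared NOT NULL → not nullable.

type, value, unit, version, model, status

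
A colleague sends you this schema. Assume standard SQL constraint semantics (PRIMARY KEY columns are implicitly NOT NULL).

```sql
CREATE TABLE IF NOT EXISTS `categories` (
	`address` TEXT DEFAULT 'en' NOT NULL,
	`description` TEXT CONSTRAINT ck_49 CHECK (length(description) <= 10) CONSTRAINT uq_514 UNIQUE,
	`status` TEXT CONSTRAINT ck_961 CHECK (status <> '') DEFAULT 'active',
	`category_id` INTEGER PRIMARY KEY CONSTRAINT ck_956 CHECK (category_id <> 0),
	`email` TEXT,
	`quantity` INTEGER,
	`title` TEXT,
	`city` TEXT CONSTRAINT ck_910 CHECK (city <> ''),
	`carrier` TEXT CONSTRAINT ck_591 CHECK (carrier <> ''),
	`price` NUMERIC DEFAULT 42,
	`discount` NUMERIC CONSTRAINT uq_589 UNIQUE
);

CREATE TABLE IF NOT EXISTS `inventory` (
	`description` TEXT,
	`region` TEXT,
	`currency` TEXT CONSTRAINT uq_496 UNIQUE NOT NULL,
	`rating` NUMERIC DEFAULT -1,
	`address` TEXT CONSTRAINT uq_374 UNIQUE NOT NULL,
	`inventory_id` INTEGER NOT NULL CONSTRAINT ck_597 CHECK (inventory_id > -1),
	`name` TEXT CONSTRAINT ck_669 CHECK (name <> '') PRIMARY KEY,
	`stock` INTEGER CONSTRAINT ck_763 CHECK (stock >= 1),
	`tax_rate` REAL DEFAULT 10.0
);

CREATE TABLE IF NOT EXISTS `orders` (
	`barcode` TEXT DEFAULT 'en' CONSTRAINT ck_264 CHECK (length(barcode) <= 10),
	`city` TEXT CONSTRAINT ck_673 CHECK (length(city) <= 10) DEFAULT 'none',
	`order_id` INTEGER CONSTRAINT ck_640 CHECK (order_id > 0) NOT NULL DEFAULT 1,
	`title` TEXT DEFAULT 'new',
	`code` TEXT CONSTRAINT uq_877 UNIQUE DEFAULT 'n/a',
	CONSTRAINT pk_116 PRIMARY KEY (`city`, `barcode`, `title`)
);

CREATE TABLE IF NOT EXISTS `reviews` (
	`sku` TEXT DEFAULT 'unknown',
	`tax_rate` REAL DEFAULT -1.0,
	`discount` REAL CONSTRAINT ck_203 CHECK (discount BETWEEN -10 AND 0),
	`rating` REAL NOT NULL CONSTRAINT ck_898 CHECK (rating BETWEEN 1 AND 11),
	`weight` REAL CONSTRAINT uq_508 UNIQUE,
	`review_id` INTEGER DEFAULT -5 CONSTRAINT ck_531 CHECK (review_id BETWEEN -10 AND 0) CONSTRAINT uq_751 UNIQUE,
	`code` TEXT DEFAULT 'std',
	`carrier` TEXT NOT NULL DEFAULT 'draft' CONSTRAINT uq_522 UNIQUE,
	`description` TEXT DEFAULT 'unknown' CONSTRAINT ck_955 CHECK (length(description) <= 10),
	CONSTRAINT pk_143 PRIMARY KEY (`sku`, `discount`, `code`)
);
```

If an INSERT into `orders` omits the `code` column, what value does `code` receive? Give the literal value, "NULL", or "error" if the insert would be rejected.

'n/a'

code has an explicit DEFAULT 'n/a'.
When the column is omitted from an INSERT, that default is used.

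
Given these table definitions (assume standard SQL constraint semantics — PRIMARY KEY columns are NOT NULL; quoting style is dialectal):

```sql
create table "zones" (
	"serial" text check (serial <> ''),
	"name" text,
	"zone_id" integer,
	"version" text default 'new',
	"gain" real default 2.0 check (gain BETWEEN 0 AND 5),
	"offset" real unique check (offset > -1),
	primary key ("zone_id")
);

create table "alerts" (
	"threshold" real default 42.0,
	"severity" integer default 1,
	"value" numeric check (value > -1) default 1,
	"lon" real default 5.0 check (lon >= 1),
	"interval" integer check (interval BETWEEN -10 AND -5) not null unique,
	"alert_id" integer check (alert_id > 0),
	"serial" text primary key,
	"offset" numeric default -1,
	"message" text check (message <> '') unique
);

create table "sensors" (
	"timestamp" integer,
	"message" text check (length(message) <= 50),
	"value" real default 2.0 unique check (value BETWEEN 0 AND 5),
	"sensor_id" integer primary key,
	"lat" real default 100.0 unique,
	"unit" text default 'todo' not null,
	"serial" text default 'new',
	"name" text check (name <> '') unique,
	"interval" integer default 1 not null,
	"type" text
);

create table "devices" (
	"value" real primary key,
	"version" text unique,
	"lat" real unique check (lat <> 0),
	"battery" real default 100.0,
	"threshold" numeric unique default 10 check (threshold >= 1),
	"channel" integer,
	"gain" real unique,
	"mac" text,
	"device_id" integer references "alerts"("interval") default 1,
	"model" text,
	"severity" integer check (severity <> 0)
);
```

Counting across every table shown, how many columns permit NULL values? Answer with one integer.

zones: 5 nullable (serial, name, version, gain, offset — PK (zone_id) and explicit NOT NULL columns excluded).
alerts: 7 nullable (threshold, severity, value, lon, alert_id, offset, message — PK (serial) and explicit NOT NULL columns excluded).
sensors: 7 nullable (timestamp, message, value, lat, serial, name, type — PK (sensor_id) and explicit NOT NULL columns excluded).
devices: 10 nullable (version, lat, battery, threshold, channel, gain, mac, device_id, model, severity — PK (value) and explicit NOT NULL columns excluded).
Total: 5 + 7 + 7 + 10 = 29.

29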